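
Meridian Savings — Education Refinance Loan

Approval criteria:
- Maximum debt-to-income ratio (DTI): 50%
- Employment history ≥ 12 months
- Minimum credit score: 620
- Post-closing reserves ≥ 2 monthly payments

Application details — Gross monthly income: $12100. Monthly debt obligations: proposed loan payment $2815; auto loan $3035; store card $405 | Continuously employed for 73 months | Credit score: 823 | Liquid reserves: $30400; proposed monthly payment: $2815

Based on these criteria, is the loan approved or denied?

Denied

Total monthly debts = (2,815 + 3,035 + 405) = 6,255. DTI: 6,255 ÷ 12,100 = 51.7%, exceeds the 50% cap
Employment 73 ≥ 12 months
Credit score 823 ≥ 620 (meets)
Liquid reserves cover 30,400/2,815 = 10.8 months — ≥ 2 required
Fails on DTI.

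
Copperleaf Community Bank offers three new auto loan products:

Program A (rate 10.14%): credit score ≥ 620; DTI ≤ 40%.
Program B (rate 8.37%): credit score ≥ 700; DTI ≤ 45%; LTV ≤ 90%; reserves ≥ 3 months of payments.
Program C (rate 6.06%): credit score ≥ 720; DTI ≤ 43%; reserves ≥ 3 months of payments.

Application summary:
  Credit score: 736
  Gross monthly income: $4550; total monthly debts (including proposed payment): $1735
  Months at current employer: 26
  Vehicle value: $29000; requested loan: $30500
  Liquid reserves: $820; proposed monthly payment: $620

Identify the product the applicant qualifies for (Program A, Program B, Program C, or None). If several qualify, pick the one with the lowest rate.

Program A

DTI = 1,735/4,550 = 38.1%.
LTV = 30,500/29,000 = 105.2%.
Reserves = 820/620 = 1.3 months.
Program A: score 736 ≥ 620; DTI 38.1% ≤ 40% → qualifies.
Program B: score 736 ≥ 700; DTI 38.1% ≤ 45%; LTV 105.2% > 90%; reserves 1.3 < 3 mo → does not qualify.
Program C: score 736 ≥ 720; DTI 38.1% ≤ 43%; reserves 1.3 < 3 mo → does not qualify.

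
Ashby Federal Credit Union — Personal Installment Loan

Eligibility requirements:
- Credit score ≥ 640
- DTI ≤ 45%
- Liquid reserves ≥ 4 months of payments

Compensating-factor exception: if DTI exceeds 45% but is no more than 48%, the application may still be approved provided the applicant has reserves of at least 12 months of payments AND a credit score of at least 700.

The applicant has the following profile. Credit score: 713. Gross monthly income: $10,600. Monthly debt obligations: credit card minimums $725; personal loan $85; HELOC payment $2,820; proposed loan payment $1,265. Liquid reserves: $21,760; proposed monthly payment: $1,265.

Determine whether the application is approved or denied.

Credit score 713 ≥ 640 (meets base)
Total debts = (725 + 85 + 2,820 + 1,265) = 4,895. DTI: 4,895 ÷ 10,600 = 46.2%, over the 45% base limit.
Reserves = 21,760/1,265 = 17.2 months ≥ 4
DTI 46.2% is within the 45%–48% exception band; checking compensating factors.
Reserves 17.2 ≥ 12 months; credit score 713 ≥ 700.
Both override conditions satisfied; DTI exception granted.

Approved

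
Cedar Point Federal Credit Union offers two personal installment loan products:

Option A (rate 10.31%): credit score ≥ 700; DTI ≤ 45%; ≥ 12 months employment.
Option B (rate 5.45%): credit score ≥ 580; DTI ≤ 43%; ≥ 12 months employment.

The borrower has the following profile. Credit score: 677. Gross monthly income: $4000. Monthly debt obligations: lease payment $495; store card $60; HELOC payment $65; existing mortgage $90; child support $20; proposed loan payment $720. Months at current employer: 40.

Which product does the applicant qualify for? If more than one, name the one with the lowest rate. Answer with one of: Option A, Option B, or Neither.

Option B

Total debts = (495 + 60 + 65 + 90 + 20 + 720) = 1,450; DTI = 1,450/4,000 = 36.2%.
Option A: score 677 < 700; DTI 36.2% ≤ 45%; employment 40 ≥ 12 mo → does not qualify.
Option B: score 677 ≥ 580; DTI 36.2% ≤ 43%; employment 40 ≥ 12 mo → qualifies.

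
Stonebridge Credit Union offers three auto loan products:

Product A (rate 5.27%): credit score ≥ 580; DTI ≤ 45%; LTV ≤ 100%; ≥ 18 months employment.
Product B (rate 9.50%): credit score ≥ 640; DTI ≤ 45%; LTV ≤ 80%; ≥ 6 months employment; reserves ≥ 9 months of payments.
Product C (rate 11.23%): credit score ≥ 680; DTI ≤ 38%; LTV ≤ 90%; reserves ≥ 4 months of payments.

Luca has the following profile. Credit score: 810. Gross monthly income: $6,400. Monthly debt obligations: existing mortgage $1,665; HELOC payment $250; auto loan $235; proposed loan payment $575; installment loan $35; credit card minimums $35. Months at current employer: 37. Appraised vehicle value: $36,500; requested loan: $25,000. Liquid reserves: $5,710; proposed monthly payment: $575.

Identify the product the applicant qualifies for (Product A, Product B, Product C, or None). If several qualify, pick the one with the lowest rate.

Total debts = (1,665 + 250 + 235 + 575 + 35 + 35) = 2,795; DTI = 2,795/6,400 = 43.7%.
LTV = 25,000/36,500 = 68.5%.
Reserves = 5,710/575 = 9.9 months.
Product A: score 810 ≥ 580; DTI 43.7% ≤ 45%; LTV 68.5% ≤ 100%; employment 37 ≥ 18 mo → qualifies.
Product B: score 810 ≥ 640; DTI 43.7% ≤ 45%; LTV 68.5% ≤ 80%; employment 37 ≥ 6 mo; reserves 9.9 ≥ 9 mo → qualifies.
Product C: score 810 ≥ 680; DTI 43.7% > 38%; LTV 68.5% ≤ 90%; reserves 9.9 ≥ 4 mo → does not qualify.
Qualifying: Product A, Product B. Lowest rate is 5.27% → Product A.

Product A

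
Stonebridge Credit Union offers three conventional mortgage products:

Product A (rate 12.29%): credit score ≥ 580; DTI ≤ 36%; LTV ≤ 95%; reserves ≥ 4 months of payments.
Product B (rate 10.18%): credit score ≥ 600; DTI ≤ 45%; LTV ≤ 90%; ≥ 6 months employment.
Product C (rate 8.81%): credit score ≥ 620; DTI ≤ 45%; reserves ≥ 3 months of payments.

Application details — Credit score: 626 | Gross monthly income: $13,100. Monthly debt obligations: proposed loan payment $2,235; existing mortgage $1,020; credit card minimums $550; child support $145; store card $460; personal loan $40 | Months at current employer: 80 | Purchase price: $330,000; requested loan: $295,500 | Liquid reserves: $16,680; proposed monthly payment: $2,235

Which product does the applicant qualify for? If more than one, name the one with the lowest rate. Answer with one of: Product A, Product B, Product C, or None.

Product C

Total debts = (2,235 + 1,020 + 550 + 145 + 460 + 40) = 4,450; DTI = 4,450/13,100 = 34%.
LTV = 295,500/330,000 = 89.5%.
Reserves = 16,680/2,235 = 7.5 months.
Product A: score 626 ≥ 580; DTI 34% ≤ 36%; LTV 89.5% ≤ 95%; reserves 7.5 ≥ 4 mo → qualifies.
Product B: score 626 ≥ 600; DTI 34% ≤ 45%; LTV 89.5% ≤ 90%; employment 80 ≥ 6 mo → qualifies.
Product C: score 626 ≥ 620; DTI 34% ≤ 45%; reserves 7.5 ≥ 3 mo → qualifies.
Qualifying: Product A, Product B, Product C. Lowest rate is 8.81% → Product C.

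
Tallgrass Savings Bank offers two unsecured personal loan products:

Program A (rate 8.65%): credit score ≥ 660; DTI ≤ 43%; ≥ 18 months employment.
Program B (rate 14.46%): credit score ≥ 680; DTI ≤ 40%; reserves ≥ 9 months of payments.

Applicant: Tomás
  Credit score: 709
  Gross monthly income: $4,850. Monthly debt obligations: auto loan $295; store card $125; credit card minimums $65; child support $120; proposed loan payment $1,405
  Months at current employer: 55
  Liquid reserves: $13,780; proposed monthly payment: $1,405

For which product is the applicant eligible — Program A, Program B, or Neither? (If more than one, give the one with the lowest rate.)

Program A

Total debts = (295 + 125 + 65 + 120 + 1,405) = 2,010; DTI = 2,010/4,850 = 41.4%.
Reserves = 13,780/1,405 = 9.8 months.
Program A: score 709 ≥ 660; DTI 41.4% ≤ 43%; employment 55 ≥ 18 mo → qualifies.
Program B: score 709 ≥ 680; DTI 41.4% > 40%; reserves 9.8 ≥ 9 mo → does not qualify.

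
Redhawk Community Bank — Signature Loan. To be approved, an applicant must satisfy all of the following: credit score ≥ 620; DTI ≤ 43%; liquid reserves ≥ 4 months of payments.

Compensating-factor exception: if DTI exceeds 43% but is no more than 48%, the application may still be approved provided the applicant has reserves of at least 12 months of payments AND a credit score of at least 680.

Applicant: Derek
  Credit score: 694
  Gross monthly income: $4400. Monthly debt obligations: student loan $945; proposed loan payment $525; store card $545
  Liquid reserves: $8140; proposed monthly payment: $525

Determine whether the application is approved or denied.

Approved

Credit score 694 ≥ 620 (meets base)
Total debts = (945 + 525 + 545) = 2,015. DTI: 2,015 ÷ 4,400 = 45.8%, over the 43% base limit.
Reserves: 8,140 ÷ 525 = 15.5 months (meets 4-month minimum)
45.8% falls in the override range (43%–48%), so the compensating-factor test applies.
Reserves 15.5 ≥ 12 months; credit score 694 ≥ 680.
Both compensating conditions met → exception applies.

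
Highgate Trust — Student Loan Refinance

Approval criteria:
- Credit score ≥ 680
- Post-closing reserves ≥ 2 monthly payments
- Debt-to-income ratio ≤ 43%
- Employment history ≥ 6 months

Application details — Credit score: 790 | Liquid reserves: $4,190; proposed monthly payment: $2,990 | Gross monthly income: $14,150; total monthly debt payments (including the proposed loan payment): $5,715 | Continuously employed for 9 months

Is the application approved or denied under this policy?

Denied

Credit score 790 ≥ 680 (meets)
Reserves = 4,190/2,990 = 1.4 months < 2
DTI = 5,715/14,150 = 40.4% ≤ 43%
Employment 9 ≥ 6 months
Fails on reserves.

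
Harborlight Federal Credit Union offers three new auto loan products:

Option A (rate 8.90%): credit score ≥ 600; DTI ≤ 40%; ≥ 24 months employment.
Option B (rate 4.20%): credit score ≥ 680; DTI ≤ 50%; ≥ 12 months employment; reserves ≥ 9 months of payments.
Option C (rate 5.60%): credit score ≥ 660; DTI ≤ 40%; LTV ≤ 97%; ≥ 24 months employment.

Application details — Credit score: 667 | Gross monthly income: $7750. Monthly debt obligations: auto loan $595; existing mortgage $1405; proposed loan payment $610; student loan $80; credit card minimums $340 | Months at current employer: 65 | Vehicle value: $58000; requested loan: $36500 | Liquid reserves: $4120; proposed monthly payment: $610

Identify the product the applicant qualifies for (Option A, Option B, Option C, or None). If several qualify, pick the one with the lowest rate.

Option C

Total debts = (595 + 1,405 + 610 + 80 + 340) = 3,030; DTI = 3,030/7,750 = 39.1%.
LTV = 36,500/58,000 = 62.9%.
Reserves = 4,120/610 = 6.8 months.
Option A: score 667 ≥ 600; DTI 39.1% ≤ 40%; employment 65 ≥ 24 mo → qualifies.
Option B: score 667 < 680; DTI 39.1% ≤ 50%; employment 65 ≥ 12 mo; reserves 6.8 < 9 mo → does not qualify.
Option C: score 667 ≥ 660; DTI 39.1% ≤ 40%; LTV 62.9% ≤ 97%; employment 65 ≥ 24 mo → qualifies.
Qualifying: Option A, Option C. Lowest rate is 5.60% → Option C.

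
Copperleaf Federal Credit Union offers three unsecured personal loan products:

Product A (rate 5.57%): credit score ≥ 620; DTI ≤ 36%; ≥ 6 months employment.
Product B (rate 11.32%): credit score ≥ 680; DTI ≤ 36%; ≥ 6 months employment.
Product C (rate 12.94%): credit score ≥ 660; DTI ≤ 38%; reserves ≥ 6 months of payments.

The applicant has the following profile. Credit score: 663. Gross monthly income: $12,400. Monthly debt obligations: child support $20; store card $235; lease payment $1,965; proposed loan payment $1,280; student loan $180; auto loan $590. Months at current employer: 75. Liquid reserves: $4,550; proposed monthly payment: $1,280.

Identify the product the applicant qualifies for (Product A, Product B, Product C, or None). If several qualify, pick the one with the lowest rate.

Total debts = (20 + 235 + 1,965 + 1,280 + 180 + 590) = 4,270; DTI = 4,270/12,400 = 34.4%.
Reserves = 4,550/1,280 = 3.6 months.
Product A: score 663 ≥ 620; DTI 34.4% ≤ 36%; employment 75 ≥ 6 mo → qualifies.
Product B: score 663 < 680; DTI 34.4% ≤ 36%; employment 75 ≥ 6 mo → does not qualify.
Product C: score 663 ≥ 660; DTI 34.4% ≤ 38%; reserves 3.6 < 6 mo → does not qualify.

Product A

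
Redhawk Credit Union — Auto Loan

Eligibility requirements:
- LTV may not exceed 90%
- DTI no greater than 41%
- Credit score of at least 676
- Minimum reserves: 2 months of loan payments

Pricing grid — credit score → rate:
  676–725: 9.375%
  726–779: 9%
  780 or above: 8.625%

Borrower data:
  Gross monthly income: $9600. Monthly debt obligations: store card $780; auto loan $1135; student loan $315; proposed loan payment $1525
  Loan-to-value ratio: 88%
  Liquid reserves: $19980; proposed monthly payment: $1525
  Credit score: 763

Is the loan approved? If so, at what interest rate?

Approved at 9%

Credit score 763 ≥ 676 (meets minimum)
Total monthly debts = (780 + 1,135 + 315 + 1,525) = 3,755. DTI = 3,755/9,600 = 39.1% ≤ 41%
Reserves: 19,980 ÷ 1,525 = 13.1 months (meets 2-month minimum)
LTV 88% ≤ 90%
All requirements met. Score 763 falls in the 726–779 tier → 9%.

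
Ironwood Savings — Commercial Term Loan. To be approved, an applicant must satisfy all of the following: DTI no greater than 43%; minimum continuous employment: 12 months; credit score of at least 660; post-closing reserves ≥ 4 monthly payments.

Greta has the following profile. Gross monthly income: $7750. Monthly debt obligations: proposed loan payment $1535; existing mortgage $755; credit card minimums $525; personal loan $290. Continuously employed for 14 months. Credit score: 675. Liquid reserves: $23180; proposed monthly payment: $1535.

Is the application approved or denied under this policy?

Approved

Total monthly debts = (1,535 + 755 + 525 + 290) = 3,105. DTI = 3,105/7,750 = 40.1% ≤ 43%
Employment 14 ≥ 12 months
Credit score 675 ≥ 660 (meets)
Liquid reserves cover 23,180/1,535 = 15.1 months — ≥ 4 required
All criteria satisfied.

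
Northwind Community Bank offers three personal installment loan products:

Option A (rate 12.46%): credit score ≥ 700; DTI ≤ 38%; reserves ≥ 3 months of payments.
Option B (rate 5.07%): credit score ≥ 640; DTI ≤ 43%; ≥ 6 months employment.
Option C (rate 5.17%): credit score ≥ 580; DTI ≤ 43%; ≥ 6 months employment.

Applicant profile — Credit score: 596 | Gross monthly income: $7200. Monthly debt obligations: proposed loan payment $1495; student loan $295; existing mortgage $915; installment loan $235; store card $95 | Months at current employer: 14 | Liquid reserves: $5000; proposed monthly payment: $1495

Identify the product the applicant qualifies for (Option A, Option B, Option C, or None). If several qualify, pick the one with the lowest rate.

Option C

Total debts = (1,495 + 295 + 915 + 235 + 95) = 3,035; DTI = 3,035/7,200 = 42.2%.
Reserves = 5,000/1,495 = 3.3 months.
Option A: score 596 < 700; DTI 42.2% > 38%; reserves 3.3 ≥ 3 mo → does not qualify.
Option B: score 596 < 640; DTI 42.2% ≤ 43%; employment 14 ≥ 6 mo → does not qualify.
Option C: score 596 ≥ 580; DTI 42.2% ≤ 43%; employment 14 ≥ 6 mo → qualifies.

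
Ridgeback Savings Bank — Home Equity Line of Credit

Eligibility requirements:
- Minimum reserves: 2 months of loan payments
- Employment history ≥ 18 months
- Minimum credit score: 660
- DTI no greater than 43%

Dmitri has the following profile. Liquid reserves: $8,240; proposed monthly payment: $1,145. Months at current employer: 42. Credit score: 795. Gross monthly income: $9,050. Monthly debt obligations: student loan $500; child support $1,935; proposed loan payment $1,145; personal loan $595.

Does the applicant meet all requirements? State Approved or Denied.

Denied

Reserves = 8,240/1,145 = 7.2 months ≥ 2
Employment 42 ≥ 18 months
Credit score 795 ≥ 660 (meets)
Total monthly debts = (500 + 1,935 + 1,145 + 595) = 4,175. Debt-to-income = 4,175/9,050 = 46.1% — over 43% limit
Fails on DTI.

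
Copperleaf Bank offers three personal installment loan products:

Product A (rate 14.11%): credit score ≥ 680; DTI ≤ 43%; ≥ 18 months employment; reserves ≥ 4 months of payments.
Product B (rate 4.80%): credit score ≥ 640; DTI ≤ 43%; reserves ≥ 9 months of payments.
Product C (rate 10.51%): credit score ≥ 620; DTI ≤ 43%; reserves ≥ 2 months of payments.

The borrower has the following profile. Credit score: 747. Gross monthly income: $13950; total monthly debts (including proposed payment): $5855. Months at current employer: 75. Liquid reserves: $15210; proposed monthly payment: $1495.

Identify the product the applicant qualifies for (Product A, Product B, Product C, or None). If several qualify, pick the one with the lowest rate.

DTI = 5,855/13,950 = 42%.
Reserves = 15,210/1,495 = 10.2 months.
Product A: score 747 ≥ 680; DTI 42% ≤ 43%; employment 75 ≥ 18 mo; reserves 10.2 ≥ 4 mo → qualifies.
Product B: score 747 ≥ 640; DTI 42% ≤ 43%; reserves 10.2 ≥ 9 mo → qualifies.
Product C: score 747 ≥ 620; DTI 42% ≤ 43%; reserves 10.2 ≥ 2 mo → qualifies.
Qualifying: Product A, Product B, Product C. Lowest rate is 4.80% → Product B.

Product B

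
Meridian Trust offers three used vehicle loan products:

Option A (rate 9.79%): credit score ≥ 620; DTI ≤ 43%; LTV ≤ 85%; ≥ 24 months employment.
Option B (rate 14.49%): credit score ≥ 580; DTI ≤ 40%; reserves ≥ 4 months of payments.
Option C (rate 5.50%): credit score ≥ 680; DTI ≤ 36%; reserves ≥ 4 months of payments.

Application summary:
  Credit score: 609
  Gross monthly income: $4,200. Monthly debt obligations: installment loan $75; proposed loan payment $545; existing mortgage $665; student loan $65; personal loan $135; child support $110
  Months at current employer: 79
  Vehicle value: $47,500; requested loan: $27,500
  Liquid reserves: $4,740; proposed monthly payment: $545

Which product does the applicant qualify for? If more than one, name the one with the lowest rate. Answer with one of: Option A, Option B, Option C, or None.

Option B

Total debts = (75 + 545 + 665 + 65 + 135 + 110) = 1,595; DTI = 1,595/4,200 = 38%.
LTV = 27,500/47,500 = 57.9%.
Reserves = 4,740/545 = 8.7 months.
Option A: score 609 < 620; DTI 38% ≤ 43%; LTV 57.9% ≤ 85%; employment 79 ≥ 24 mo → does not qualify.
Option B: score 609 ≥ 580; DTI 38% ≤ 40%; reserves 8.7 ≥ 4 mo → qualifies.
Option C: score 609 < 680; DTI 38% > 36%; reserves 8.7 ≥ 4 mo → does not qualify.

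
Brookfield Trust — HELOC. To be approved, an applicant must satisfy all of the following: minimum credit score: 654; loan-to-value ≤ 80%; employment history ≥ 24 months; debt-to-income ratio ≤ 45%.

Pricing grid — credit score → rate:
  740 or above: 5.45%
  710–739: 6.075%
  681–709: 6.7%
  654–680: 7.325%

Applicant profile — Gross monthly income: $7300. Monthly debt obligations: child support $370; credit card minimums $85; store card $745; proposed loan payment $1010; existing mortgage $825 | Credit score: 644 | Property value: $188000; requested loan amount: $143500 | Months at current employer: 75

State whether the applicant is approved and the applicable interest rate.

Denied

Credit score 644 < 654 (below minimum)
Employment 75 ≥ 24 months
Total monthly debts = (370 + 85 + 745 + 1,010 + 825) = 3,035. DTI: 3,035 ÷ 7,300 = 41.6%, within the 45% cap
LTV = 143,500/188,000 = 76.3% ≤ 80%
Not all requirements met → denied.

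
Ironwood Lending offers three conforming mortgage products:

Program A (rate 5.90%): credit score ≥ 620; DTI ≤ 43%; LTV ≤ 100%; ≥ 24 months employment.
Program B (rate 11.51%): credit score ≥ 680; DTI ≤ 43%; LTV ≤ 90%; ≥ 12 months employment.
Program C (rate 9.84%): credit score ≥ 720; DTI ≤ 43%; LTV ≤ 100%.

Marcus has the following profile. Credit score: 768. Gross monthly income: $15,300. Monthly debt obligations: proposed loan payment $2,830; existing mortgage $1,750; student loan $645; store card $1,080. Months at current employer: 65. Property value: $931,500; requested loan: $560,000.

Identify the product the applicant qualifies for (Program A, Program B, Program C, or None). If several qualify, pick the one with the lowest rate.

Program A

Total debts = (2,830 + 1,750 + 645 + 1,080) = 6,305; DTI = 6,305/15,300 = 41.2%.
LTV = 560,000/931,500 = 60.1%.
Program A: score 768 ≥ 620; DTI 41.2% ≤ 43%; LTV 60.1% ≤ 100%; employment 65 ≥ 24 mo → qualifies.
Program B: score 768 ≥ 680; DTI 41.2% ≤ 43%; LTV 60.1% ≤ 90%; employment 65 ≥ 12 mo → qualifies.
Program C: score 768 ≥ 720; DTI 41.2% ≤ 43%; LTV 60.1% ≤ 100% → qualifies.
Qualifying: Program A, Program B, Program C. Lowest rate is 5.90% → Program A.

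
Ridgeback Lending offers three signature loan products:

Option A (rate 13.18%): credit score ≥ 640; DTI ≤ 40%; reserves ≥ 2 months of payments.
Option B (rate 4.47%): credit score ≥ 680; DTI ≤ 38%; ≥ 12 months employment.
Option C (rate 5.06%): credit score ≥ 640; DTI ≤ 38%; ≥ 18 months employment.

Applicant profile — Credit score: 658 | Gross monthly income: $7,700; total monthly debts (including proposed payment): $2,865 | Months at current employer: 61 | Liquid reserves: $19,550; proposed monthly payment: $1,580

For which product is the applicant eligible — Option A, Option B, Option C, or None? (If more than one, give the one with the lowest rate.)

DTI = 2,865/7,700 = 37.2%.
Reserves = 19,550/1,580 = 12.4 months.
Option A: score 658 ≥ 640; DTI 37.2% ≤ 40%; reserves 12.4 ≥ 2 mo → qualifies.
Option B: score 658 < 680; DTI 37.2% ≤ 38%; employment 61 ≥ 12 mo → does not qualify.
Option C: score 658 ≥ 640; DTI 37.2% ≤ 38%; employment 61 ≥ 18 mo → qualifies.
Qualifying: Option A, Option C. Lowest rate is 5.06% → Option C.

Option C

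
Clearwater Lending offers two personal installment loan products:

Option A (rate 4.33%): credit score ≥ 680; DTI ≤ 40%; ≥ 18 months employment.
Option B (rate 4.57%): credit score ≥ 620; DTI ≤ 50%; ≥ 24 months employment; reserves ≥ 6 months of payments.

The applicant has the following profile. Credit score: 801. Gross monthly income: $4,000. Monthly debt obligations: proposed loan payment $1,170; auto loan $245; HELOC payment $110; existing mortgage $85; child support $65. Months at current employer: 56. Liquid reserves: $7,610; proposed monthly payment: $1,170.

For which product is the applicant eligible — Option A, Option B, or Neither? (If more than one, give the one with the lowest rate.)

Option B

Total debts = (1,170 + 245 + 110 + 85 + 65) = 1,675; DTI = 1,675/4,000 = 41.9%.
Reserves = 7,610/1,170 = 6.5 months.
Option A: score 801 ≥ 680; DTI 41.9% > 40%; employment 56 ≥ 18 mo → does not qualify.
Option B: score 801 ≥ 620; DTI 41.9% ≤ 50%; employment 56 ≥ 24 mo; reserves 6.5 ≥ 6 mo → qualifies.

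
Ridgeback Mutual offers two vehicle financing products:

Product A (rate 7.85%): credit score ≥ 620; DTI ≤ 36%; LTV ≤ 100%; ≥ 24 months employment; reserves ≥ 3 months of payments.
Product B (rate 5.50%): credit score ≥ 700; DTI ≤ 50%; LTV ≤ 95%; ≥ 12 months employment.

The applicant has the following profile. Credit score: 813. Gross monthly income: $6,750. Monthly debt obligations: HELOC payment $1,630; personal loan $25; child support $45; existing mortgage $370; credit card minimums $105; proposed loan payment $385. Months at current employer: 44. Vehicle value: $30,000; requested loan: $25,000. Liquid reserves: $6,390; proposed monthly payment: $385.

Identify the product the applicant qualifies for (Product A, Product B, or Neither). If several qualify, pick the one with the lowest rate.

Product B

Total debts = (1,630 + 25 + 45 + 370 + 105 + 385) = 2,560; DTI = 2,560/6,750 = 37.9%.
LTV = 25,000/30,000 = 83.3%.
Reserves = 6,390/385 = 16.6 months.
Product A: score 813 ≥ 620; DTI 37.9% > 36%; LTV 83.3% ≤ 100%; employment 44 ≥ 24 mo; reserves 16.6 ≥ 3 mo → does not qualify.
Product B: score 813 ≥ 700; DTI 37.9% ≤ 50%; LTV 83.3% ≤ 95%; employment 44 ≥ 12 mo → qualifies.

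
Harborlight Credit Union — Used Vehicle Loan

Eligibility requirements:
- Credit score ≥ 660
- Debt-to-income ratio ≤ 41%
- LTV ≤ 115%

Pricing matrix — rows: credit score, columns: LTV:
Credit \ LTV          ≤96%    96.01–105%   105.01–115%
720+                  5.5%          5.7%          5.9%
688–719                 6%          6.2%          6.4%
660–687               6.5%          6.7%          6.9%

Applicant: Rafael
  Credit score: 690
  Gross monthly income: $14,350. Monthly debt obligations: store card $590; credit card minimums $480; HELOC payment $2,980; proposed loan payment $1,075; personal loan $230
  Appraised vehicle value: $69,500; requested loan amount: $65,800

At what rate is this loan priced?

6%

Credit score 690 ≥ 660; Total monthly debts = (590 + 480 + 2,980 + 1,075 + 230) = 5,355. DTI = 5,355/14,350 = 37.3% ≤ 41%
LTV: 65,800 ÷ 69,500 = 94.7%, within 115% cap
Score 690 is in the 688–719 band; LTV 94.7% is in the ≤96% band → 6%.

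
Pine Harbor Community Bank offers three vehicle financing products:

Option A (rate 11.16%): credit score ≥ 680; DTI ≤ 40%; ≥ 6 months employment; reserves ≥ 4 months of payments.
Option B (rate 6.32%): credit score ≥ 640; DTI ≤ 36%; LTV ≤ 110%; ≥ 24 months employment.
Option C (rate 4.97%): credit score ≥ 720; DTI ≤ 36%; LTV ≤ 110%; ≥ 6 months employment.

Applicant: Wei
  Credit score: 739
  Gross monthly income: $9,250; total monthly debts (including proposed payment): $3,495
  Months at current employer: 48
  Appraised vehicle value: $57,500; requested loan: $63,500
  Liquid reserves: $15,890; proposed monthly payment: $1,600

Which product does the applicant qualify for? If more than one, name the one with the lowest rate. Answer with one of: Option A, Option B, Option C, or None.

Option A

DTI = 3,495/9,250 = 37.8%.
LTV = 63,500/57,500 = 110.4%.
Reserves = 15,890/1,600 = 9.9 months.
Option A: score 739 ≥ 680; DTI 37.8% ≤ 40%; employment 48 ≥ 6 mo; reserves 9.9 ≥ 4 mo → qualifies.
Option B: score 739 ≥ 640; DTI 37.8% > 36%; LTV 110.4% > 110%; employment 48 ≥ 24 mo → does not qualify.
Option C: score 739 ≥ 720; DTI 37.8% > 36%; LTV 110.4% > 110%; employment 48 ≥ 6 mo → does not qualify.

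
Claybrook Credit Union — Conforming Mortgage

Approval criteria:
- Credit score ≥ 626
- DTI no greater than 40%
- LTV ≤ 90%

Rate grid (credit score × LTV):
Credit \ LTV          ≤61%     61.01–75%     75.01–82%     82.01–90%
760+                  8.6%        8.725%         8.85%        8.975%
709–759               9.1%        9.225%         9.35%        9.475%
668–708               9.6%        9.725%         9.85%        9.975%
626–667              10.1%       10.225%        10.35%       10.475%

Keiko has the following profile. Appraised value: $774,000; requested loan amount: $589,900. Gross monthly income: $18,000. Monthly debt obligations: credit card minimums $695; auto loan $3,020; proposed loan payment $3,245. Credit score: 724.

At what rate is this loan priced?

9.35%

Credit score 724 ≥ 626; Total monthly debts = (695 + 3,020 + 3,245) = 6,960. Debt-to-income = 6,960/18,000 = 38.7% — meets 40% limit
Loan-to-value = 589,900/774,000 = 76.2% — pass (90% max)
Credit 724 → row 709–759; LTV 76.2% → column 75.01–82%. Grid cell → 9.35%.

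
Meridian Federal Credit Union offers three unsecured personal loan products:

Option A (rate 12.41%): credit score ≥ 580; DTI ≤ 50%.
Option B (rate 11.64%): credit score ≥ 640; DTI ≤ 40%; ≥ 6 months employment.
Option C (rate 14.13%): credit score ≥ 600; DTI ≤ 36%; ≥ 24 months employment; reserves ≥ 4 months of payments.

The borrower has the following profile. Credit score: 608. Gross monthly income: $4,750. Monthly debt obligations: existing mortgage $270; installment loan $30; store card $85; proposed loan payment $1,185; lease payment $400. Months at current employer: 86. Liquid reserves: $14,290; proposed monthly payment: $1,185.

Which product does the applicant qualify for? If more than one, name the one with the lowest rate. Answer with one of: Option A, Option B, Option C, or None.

Total debts = (270 + 30 + 85 + 1,185 + 400) = 1,970; DTI = 1,970/4,750 = 41.5%.
Reserves = 14,290/1,185 = 12.1 months.
Option A: score 608 ≥ 580; DTI 41.5% ≤ 50% → qualifies.
Option B: score 608 < 640; DTI 41.5% > 40%; employment 86 ≥ 6 mo → does not qualify.
Option C: score 608 ≥ 600; DTI 41.5% > 36%; employment 86 ≥ 24 mo; reserves 12.1 ≥ 4 mo → does not qualify.

Option A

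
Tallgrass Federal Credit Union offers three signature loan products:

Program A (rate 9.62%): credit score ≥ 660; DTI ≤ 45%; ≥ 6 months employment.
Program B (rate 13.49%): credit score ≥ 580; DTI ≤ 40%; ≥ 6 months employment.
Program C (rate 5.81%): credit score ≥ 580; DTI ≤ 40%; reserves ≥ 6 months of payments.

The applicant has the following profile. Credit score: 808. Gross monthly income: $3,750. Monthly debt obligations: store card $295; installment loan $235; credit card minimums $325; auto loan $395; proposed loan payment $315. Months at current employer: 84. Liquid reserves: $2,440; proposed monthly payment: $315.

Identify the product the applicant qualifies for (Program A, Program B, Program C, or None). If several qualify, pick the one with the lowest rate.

Program A

Total debts = (295 + 235 + 325 + 395 + 315) = 1,565; DTI = 1,565/3,750 = 41.7%.
Reserves = 2,440/315 = 7.7 months.
Program A: score 808 ≥ 660; DTI 41.7% ≤ 45%; employment 84 ≥ 6 mo → qualifies.
Program B: score 808 ≥ 580; DTI 41.7% > 40%; employment 84 ≥ 6 mo → does not qualify.
Program C: score 808 ≥ 580; DTI 41.7% > 40%; reserves 7.7 ≥ 6 mo → does not qualify.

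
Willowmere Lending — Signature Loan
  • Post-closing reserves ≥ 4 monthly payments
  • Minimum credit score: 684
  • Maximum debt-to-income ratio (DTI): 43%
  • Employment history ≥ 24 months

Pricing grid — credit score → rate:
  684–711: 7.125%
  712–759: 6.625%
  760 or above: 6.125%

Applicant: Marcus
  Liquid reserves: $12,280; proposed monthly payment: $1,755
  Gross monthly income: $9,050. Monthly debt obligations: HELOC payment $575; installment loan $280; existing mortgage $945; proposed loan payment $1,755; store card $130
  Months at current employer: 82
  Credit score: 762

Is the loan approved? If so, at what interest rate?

Credit score 762 ≥ 684 (meets minimum)
Total monthly debts = (575 + 280 + 945 + 1,755 + 130) = 3,685. DTI = 3,685/9,050 = 40.7% ≤ 43%
Employment 82 ≥ 24 months
Reserves: 12,280 ÷ 1,755 = 7.0 months (meets 4-month minimum)
All requirements met. Score 762 falls in the 760 or above tier → 6.125%.

Approved at 6.125%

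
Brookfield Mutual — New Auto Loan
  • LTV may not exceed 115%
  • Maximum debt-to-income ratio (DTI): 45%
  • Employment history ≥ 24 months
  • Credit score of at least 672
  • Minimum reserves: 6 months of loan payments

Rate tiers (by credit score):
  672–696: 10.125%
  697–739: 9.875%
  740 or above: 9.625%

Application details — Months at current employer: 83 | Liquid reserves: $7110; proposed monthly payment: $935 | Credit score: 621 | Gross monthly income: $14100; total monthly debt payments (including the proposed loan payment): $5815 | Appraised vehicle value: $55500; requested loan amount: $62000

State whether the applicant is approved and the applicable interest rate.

Denied

Credit score 621 < 672 (below minimum)
LTV: 62,000 ÷ 55,500 = 111.7%, within 115% cap
DTI: 5,815 ÷ 14,100 = 41.2%, within the 45% cap
Employment 83 ≥ 24 months
Liquid reserves cover 7,110/935 = 7.6 months — ≥ 6 required
Not all requirements met → denied.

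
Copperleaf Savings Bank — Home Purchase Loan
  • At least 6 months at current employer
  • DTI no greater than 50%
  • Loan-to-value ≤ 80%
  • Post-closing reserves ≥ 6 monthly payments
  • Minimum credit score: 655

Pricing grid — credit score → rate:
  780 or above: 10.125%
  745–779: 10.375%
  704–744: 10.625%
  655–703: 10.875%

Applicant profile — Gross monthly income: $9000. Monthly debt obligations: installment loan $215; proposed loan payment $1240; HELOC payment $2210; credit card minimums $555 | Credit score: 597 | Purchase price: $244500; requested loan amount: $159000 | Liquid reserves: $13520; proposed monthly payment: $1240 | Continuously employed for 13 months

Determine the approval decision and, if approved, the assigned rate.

Credit score 597 < 655 (below minimum)
LTV = 159,000/244,500 = 65% ≤ 80%
Employment 13 ≥ 6 months
Total monthly debts = (215 + 1,240 + 2,210 + 555) = 4,220. DTI = 4,220/9,000 = 46.9% ≤ 50%
Reserves: 13,520 ÷ 1,240 = 10.9 months (meets 6-month minimum)
Not all requirements met → denied.

Denied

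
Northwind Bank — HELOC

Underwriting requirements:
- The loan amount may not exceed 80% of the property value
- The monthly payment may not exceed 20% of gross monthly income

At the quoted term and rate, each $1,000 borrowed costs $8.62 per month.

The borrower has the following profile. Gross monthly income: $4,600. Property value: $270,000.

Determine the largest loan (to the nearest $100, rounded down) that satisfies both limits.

Payment cap: 20% × $4,600 = $920/month.
At $8.62 per $1,000, that supports 920/8.62 × 1,000 ≈ $106,728 → $106,700.
LTV cap: 80% × $270,000 = $216,000 → $216,000.
Binding constraint: payment-to-income.

$106,700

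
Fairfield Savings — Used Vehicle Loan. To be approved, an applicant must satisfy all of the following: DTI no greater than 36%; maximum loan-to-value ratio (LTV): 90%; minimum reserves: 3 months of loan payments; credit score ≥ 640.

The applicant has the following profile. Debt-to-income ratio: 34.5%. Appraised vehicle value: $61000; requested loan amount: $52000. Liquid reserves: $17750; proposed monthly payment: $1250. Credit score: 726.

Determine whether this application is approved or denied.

DTI 34.5% ≤ 36%
LTV = 52,000/61,000 = 85.2% ≤ 90%
Reserves: 17,750 ÷ 1,250 = 14.2 months (meets 3-month minimum)
Credit score 726 ≥ 640 (meets)
All criteria satisfied.

Approved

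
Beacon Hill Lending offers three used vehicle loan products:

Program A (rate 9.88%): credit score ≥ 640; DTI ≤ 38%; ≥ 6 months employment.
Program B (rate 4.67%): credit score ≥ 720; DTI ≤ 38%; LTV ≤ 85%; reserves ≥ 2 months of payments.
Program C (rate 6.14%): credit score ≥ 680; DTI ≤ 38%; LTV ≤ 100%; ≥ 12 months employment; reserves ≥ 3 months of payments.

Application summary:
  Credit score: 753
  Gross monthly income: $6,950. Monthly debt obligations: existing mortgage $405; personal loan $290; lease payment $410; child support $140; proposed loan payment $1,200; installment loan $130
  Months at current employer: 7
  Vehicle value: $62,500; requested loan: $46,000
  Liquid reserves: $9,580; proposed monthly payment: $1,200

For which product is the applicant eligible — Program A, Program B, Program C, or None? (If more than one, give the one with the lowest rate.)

Program B

Total debts = (405 + 290 + 410 + 140 + 1,200 + 130) = 2,575; DTI = 2,575/6,950 = 37.1%.
LTV = 46,000/62,500 = 73.6%.
Reserves = 9,580/1,200 = 8.0 months.
Program A: score 753 ≥ 640; DTI 37.1% ≤ 38%; employment 7 ≥ 6 mo → qualifies.
Program B: score 753 ≥ 720; DTI 37.1% ≤ 38%; LTV 73.6% ≤ 85%; reserves 8.0 ≥ 2 mo → qualifies.
Program C: score 753 ≥ 680; DTI 37.1% ≤ 38%; LTV 73.6% ≤ 100%; employment 7 < 12 mo; reserves 8.0 ≥ 3 mo → does not qualify.
Qualifying: Program A, Program B. Lowest rate is 4.67% → Program B.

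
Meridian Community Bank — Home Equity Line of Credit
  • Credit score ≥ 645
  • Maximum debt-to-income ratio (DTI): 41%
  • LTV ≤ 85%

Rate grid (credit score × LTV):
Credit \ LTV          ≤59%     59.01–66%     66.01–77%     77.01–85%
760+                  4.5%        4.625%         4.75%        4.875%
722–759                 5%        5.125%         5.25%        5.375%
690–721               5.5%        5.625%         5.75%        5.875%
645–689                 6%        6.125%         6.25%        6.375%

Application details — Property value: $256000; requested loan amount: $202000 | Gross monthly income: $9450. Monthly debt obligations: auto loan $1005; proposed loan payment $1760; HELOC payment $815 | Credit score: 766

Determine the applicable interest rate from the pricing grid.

Credit score 766 ≥ 645; Total monthly debts = (1,005 + 1,760 + 815) = 3,580. DTI = 3,580/9,450 = 37.9% ≤ 41%
LTV: 202,000 ÷ 256,000 = 78.9%, within 85% cap
Score 766 is in the 760+ band; LTV 78.9% is in the 77.01–85% band → 4.875%.

4.875%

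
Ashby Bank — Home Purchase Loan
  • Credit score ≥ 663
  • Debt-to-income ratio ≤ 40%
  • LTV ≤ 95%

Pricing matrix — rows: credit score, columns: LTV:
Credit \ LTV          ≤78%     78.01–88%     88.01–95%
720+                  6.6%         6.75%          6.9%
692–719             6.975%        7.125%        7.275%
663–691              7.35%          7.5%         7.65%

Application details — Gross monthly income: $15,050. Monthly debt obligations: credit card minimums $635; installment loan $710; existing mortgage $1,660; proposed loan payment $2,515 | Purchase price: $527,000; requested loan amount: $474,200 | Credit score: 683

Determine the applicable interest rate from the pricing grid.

Credit score 683 ≥ 663; Total monthly debts = (635 + 710 + 1,660 + 2,515) = 5,520. DTI = 5,520/15,050 = 36.7% ≤ 40%
LTV: 474,200 ÷ 527,000 = 90%, within 95% cap
Score 683 is in the 663–691 band; LTV 90% is in the 88.01–95% band → 7.65%.

7.65%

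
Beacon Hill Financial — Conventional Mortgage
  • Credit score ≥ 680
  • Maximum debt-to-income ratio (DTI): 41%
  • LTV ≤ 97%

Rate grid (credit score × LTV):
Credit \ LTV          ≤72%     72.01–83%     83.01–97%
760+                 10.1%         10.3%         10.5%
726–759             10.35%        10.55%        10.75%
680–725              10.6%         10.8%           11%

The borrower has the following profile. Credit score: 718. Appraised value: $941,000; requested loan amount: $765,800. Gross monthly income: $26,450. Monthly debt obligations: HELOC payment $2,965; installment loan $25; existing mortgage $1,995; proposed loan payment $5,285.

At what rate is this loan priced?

10.8%

Credit score 718 ≥ 680; Total monthly debts = (2,965 + 25 + 1,995 + 5,285) = 10,270. Debt-to-income = 10,270/26,450 = 38.8% — meets 41% limit
Loan-to-value = 765,800/941,000 = 81.4% — pass (97% max)
Score 718 is in the 680–725 band; LTV 81.4% is in the 72.01–83% band → 10.8%.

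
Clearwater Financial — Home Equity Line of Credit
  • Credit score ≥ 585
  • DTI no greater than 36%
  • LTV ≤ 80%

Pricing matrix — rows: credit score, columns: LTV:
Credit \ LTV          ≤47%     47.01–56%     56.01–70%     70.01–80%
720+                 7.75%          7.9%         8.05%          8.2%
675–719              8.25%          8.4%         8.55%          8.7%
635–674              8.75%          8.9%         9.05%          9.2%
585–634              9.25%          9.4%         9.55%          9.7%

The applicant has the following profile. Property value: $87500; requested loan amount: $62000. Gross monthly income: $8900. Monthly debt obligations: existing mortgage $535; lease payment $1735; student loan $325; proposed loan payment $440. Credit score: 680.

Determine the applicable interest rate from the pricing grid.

8.7%

Credit score 680 ≥ 585; Total monthly debts = (535 + 1,735 + 325 + 440) = 3,035. DTI: 3,035 ÷ 8,900 = 34.1%, within the 36% cap
LTV = 62,000/87,500 = 70.9% ≤ 80%
Credit 680 → row 675–719; LTV 70.9% → column 70.01–80%. Grid cell → 8.7%.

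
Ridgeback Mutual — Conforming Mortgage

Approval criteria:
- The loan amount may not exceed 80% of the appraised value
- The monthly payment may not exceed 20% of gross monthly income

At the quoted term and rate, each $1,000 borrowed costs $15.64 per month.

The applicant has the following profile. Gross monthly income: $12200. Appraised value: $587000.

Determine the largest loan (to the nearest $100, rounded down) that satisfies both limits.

$156,000

Payment cap: 20% × $12,200 = $2,440/month.
At $15.64 per $1,000, that supports 2,440/15.64 × 1,000 ≈ $156,010 → $156,000.
LTV cap: 80% × $587,000 = $469,600 → $469,600.
Binding constraint: payment-to-income.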